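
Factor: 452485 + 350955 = 803440 = 2^4*5^1*11^2*83^1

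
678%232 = 214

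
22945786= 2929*7834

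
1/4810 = 1/4810 = 0.00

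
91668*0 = 0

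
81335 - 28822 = 52513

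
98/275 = 98/275 = 0.36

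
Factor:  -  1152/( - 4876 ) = 288/1219 = 2^5 *3^2 * 23^(  -  1 ) * 53^( - 1) 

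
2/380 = 1/190 = 0.01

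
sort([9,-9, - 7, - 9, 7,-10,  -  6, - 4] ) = [ - 10,  -  9, - 9, - 7, - 6, - 4, 7 , 9 ]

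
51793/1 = 51793= 51793.00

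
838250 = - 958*( - 875 )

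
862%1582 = 862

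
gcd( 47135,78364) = 11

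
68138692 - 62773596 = 5365096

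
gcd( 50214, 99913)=1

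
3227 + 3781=7008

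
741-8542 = - 7801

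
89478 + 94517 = 183995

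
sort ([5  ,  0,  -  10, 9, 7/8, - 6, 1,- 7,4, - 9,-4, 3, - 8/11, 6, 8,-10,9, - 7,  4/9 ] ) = [ - 10, - 10,  -  9, - 7, - 7,-6, - 4, - 8/11, 0, 4/9, 7/8,1, 3, 4, 5, 6 , 8,9 , 9]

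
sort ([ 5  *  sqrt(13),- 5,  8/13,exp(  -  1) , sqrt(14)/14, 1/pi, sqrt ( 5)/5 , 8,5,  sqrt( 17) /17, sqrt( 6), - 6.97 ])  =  [ - 6.97, - 5,sqrt(17)/17 , sqrt(14 )/14 , 1/pi,  exp( - 1),sqrt( 5)/5 , 8/13,sqrt(6), 5 , 8, 5*sqrt( 13 )]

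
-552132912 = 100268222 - 652401134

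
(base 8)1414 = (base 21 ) 1G3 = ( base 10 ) 780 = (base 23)1AL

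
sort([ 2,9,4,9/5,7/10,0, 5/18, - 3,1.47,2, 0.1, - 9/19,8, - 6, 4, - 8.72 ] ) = [ - 8.72, - 6 , -3, - 9/19, 0,0.1,5/18,7/10,1.47,9/5,2,2,  4,4,8,9] 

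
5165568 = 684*7552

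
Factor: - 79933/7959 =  - 11419/1137 = -  3^( - 1 )*19^1 *379^( - 1 )*601^1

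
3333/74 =3333/74 = 45.04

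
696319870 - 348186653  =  348133217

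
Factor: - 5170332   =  -2^2*3^1*430861^1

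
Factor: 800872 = 2^3*100109^1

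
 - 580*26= -15080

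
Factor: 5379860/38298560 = 268993/1914928 = 2^ ( - 4 )* 29^( - 1 )*4127^( - 1)*268993^1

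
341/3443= 31/313 = 0.10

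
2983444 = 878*3398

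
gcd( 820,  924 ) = 4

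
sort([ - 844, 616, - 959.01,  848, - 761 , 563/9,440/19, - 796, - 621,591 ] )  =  [ - 959.01,-844, - 796,  -  761, - 621, 440/19,563/9, 591,616,848 ]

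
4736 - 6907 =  - 2171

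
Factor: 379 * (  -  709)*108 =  - 2^2*3^3*379^1*709^1   =  - 29020788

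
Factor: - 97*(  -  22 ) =2^1*11^1*97^1 = 2134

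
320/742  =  160/371 = 0.43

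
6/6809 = 6/6809 = 0.00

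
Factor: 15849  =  3^3 * 587^1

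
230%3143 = 230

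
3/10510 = 3/10510 = 0.00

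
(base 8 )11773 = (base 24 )8l3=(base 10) 5115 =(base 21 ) BCC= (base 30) 5KF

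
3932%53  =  10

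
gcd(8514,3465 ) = 99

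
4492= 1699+2793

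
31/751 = 31/751 = 0.04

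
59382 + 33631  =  93013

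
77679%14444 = 5459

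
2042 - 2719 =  - 677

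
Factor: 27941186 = 2^1*7^1*13^1*153523^1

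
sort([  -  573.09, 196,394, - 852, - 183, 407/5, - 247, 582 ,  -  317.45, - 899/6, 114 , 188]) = [ - 852,-573.09, - 317.45, - 247,  -  183, - 899/6,407/5, 114, 188, 196, 394, 582]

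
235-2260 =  - 2025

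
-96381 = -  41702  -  54679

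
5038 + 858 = 5896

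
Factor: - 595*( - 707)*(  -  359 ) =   -  151018735 =- 5^1*7^2*17^1*101^1*359^1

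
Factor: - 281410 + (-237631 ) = - 519041 = - 23^1 * 22567^1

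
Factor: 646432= 2^5*20201^1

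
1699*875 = 1486625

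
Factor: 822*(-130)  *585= - 2^2 * 3^3*5^2 * 13^2*137^1  =  - 62513100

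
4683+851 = 5534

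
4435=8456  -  4021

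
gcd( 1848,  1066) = 2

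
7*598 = 4186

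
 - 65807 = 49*( - 1343)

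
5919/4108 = 1 + 1811/4108=   1.44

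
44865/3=14955 =14955.00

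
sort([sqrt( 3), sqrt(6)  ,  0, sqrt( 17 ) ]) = [ 0 , sqrt (3),  sqrt(6), sqrt(  17)]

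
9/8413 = 9/8413 = 0.00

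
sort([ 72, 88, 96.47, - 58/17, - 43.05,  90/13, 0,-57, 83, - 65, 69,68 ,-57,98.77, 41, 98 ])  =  [ -65,  -  57, - 57 ,-43.05, - 58/17, 0, 90/13, 41, 68 , 69, 72,83, 88,  96.47, 98, 98.77 ] 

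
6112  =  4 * 1528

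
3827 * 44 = 168388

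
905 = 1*905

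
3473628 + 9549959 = 13023587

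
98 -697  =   - 599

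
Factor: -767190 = -2^1 * 3^1*5^1*107^1*239^1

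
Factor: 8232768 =2^6 * 3^2*14293^1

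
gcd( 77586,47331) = 3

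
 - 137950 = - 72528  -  65422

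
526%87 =4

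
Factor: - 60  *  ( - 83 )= 2^2*  3^1*5^1*83^1 = 4980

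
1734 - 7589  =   - 5855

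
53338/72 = 740 + 29/36 = 740.81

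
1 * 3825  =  3825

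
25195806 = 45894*549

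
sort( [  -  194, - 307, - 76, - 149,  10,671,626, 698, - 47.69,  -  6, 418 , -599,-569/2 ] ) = [-599,  -  307, - 569/2, - 194,-149,-76, - 47.69,  -  6 , 10, 418, 626, 671,698] 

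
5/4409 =5/4409 = 0.00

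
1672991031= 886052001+786939030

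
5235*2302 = 12050970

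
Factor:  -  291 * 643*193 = - 36112809 = -3^1 * 97^1*193^1 * 643^1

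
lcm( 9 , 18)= 18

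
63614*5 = 318070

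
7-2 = 5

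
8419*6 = 50514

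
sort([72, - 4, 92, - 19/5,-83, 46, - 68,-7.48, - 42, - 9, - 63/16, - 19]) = [ - 83 , - 68, - 42,-19 , - 9, - 7.48, - 4,-63/16, - 19/5, 46,72,  92]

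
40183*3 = 120549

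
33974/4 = 8493 + 1/2 = 8493.50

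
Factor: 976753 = 139^1 * 7027^1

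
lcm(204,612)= 612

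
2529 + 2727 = 5256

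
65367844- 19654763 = 45713081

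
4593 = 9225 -4632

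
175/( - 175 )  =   - 1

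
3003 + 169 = 3172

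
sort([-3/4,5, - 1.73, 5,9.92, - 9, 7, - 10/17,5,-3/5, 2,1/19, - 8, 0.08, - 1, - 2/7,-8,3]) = [ - 9,-8, - 8, -1.73, - 1,-3/4,-3/5, - 10/17,- 2/7, 1/19,0.08, 2,3, 5, 5,5,7,9.92 ]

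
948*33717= 31963716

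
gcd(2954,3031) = 7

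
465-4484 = -4019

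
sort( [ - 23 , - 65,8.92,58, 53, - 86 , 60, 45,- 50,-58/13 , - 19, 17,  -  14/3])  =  [ - 86, - 65, - 50, - 23,  -  19, - 14/3, - 58/13,8.92, 17 , 45,  53, 58,  60 ] 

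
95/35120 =19/7024 = 0.00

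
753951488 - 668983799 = 84967689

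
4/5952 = 1/1488 =0.00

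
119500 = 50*2390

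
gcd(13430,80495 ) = 85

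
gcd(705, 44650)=235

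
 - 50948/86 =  - 593+25/43=-  592.42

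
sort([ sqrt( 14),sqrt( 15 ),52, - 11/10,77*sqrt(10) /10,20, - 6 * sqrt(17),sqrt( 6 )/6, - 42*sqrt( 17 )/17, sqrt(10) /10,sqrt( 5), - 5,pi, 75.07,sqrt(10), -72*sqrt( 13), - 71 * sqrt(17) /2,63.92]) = [  -  72 * sqrt( 13) , - 71*sqrt (17) /2, - 6*sqrt(17), - 42*sqrt(17 )/17,-5 , - 11/10,sqrt (10)/10 , sqrt(6) /6,sqrt (5),pi, sqrt( 10),sqrt( 14), sqrt( 15),20,77 * sqrt(10) /10, 52,63.92,75.07 ] 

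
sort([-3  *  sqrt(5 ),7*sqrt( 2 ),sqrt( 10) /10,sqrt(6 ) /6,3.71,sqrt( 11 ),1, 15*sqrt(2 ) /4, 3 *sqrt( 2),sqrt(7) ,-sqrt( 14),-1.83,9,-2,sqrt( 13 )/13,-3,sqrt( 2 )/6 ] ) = [-3*sqrt( 5 ), - sqrt( 14 ),-3,-2, - 1.83, sqrt(2)/6,sqrt( 13 )/13,sqrt(10 )/10,sqrt ( 6)/6 , 1, sqrt(7 ),sqrt(11 ), 3.71, 3*sqrt(2 ),  15 * sqrt( 2) /4, 9,7*sqrt( 2 )]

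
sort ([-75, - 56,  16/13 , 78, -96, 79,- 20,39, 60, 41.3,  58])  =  [  -  96, - 75,-56,  -  20, 16/13,39 , 41.3,  58, 60,78, 79]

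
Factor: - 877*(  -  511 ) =7^1*73^1*877^1 =448147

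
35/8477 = 5/1211 = 0.00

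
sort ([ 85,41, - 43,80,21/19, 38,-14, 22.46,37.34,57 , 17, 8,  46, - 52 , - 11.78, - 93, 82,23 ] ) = [ - 93,-52,  -  43, - 14, - 11.78, 21/19,8,17, 22.46, 23, 37.34, 38  ,  41,46, 57,80, 82,85]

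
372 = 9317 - 8945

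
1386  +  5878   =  7264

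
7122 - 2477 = 4645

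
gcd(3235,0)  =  3235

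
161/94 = 161/94 =1.71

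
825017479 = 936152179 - 111134700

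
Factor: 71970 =2^1*3^1*5^1*2399^1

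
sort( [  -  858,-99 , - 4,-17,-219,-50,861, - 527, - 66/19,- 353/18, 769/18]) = [-858 ,-527,-219,-99, - 50, - 353/18,  -  17, - 4, - 66/19,769/18,861]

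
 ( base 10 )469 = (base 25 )ij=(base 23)k9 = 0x1D5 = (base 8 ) 725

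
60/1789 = 60/1789 = 0.03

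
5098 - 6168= - 1070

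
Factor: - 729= - 3^6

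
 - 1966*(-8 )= 15728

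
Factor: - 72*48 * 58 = -2^8*3^3*29^1 = - 200448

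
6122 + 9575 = 15697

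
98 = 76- - 22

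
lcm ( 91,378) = 4914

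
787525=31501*25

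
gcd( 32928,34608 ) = 336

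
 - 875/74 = - 875/74 = - 11.82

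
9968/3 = 9968/3=3322.67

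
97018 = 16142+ 80876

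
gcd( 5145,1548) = 3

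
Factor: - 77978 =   -  2^1*127^1*307^1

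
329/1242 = 329/1242 = 0.26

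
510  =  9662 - 9152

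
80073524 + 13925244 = 93998768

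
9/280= 9/280  =  0.03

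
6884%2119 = 527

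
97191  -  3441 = 93750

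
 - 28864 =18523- 47387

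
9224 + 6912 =16136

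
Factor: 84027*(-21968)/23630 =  - 922952568/11815 = - 2^3*3^1*5^(-1)*17^ ( - 1 )*37^1*139^ ( - 1 )*757^1*1373^1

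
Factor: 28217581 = 7^3* 82267^1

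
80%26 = 2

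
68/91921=68/91921 = 0.00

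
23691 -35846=  -  12155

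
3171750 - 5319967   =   -2148217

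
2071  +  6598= 8669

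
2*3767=7534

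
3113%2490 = 623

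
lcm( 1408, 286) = 18304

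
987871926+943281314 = 1931153240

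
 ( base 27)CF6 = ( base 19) 1671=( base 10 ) 9159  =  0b10001111000111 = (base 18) 1A4F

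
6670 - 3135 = 3535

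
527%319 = 208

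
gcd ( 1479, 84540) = 3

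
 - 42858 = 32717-75575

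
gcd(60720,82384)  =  16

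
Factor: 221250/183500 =885/734= 2^(-1)*3^1*5^1 * 59^1*367^( - 1)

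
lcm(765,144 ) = 12240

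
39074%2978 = 360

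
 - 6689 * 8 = -53512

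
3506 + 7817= 11323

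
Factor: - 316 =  - 2^2 * 79^1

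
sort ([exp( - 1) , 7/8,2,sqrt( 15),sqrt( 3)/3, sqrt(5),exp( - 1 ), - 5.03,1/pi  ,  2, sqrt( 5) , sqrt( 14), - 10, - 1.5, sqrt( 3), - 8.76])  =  [ - 10, - 8.76,-5.03, - 1.5, 1/pi,exp( -1), exp ( - 1), sqrt(3 )/3,7/8, sqrt(3 ), 2, 2,sqrt( 5 ),sqrt( 5 ),sqrt ( 14),sqrt( 15) ]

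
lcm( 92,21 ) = 1932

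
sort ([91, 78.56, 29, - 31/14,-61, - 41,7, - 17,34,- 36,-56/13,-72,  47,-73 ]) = [-73, - 72, - 61,-41 ,-36,-17, - 56/13, - 31/14 , 7, 29,  34,47,78.56,91]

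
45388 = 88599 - 43211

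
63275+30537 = 93812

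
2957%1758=1199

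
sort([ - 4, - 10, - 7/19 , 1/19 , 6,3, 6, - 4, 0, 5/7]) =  [ - 10, - 4, - 4, - 7/19,0,  1/19, 5/7, 3 , 6, 6] 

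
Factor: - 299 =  - 13^1*23^1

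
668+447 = 1115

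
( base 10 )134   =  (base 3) 11222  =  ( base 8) 206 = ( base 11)112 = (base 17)7f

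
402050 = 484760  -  82710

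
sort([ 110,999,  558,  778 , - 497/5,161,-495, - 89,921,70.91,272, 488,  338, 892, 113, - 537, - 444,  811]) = [ - 537, -495 , - 444, - 497/5, - 89,70.91, 110, 113, 161, 272,338,488, 558,778, 811, 892, 921, 999 ] 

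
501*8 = 4008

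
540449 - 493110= 47339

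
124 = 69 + 55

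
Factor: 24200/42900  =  2^1 * 3^(-1)* 11^1*13^( - 1 )=22/39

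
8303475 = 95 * 87405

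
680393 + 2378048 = 3058441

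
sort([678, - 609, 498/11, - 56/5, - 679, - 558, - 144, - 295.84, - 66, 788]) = [ - 679, - 609, - 558, - 295.84,-144,-66, - 56/5,  498/11, 678, 788]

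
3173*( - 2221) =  - 7047233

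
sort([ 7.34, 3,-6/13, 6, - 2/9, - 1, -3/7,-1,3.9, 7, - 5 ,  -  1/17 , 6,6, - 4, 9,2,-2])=[ - 5, -4, - 2, - 1, - 1, - 6/13,-3/7 , - 2/9, - 1/17, 2,3,3.9,  6,6,6, 7,7.34,9]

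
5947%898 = 559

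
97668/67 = 1457 + 49/67=1457.73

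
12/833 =12/833 = 0.01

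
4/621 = 4/621 = 0.01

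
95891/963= 99 + 554/963 =99.58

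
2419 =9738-7319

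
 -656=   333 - 989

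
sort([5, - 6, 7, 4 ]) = [ - 6, 4,  5, 7 ]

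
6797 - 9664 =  - 2867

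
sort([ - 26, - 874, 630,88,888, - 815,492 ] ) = [ - 874, - 815, - 26,88,492, 630,888]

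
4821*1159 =5587539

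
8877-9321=  -  444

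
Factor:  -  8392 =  - 2^3*1049^1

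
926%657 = 269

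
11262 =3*3754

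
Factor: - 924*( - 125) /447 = 38500/149 = 2^2  *5^3*7^1*11^1*149^( - 1) 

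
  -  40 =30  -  70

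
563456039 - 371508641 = 191947398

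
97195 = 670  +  96525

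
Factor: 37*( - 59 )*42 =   -  2^1 *3^1*7^1*37^1*59^1 = - 91686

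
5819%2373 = 1073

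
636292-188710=447582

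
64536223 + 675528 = 65211751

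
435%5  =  0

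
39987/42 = 13329/14 = 952.07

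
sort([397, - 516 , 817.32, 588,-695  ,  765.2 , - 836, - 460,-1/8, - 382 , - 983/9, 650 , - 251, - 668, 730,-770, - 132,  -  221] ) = [ - 836,  -  770, - 695,- 668 ,-516, - 460, -382,-251, - 221, - 132,-983/9,- 1/8, 397, 588,650,  730 , 765.2,  817.32 ]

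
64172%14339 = 6816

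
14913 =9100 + 5813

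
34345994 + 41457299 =75803293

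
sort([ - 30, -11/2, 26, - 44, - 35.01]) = [ - 44, - 35.01, - 30, - 11/2,26 ] 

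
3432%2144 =1288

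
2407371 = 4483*537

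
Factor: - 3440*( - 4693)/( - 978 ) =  - 2^3*3^( - 1 )  *5^1 * 13^1*19^2* 43^1 * 163^(  -  1) = -8071960/489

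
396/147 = 132/49 = 2.69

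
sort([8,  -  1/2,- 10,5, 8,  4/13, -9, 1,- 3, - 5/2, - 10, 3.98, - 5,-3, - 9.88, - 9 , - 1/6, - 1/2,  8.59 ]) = [- 10,- 10,-9.88, -9,- 9, - 5, - 3, - 3, - 5/2,-1/2, - 1/2,-1/6, 4/13,1, 3.98,5, 8, 8 , 8.59]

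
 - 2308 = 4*( - 577 )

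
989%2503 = 989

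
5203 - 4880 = 323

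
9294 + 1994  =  11288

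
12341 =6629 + 5712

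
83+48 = 131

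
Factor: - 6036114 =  - 2^1 * 3^1*7^4*419^1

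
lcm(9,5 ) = 45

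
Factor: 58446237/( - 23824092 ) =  - 19482079/7941364 = - 2^( - 2)*503^( - 1) *3947^ ( - 1) * 19482079^1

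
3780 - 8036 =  - 4256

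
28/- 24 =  - 7/6 = - 1.17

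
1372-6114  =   - 4742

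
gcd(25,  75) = 25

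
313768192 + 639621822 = 953390014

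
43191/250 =43191/250  =  172.76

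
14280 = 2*7140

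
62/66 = 31/33=0.94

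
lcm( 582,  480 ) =46560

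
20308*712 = 14459296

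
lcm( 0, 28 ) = 0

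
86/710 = 43/355= 0.12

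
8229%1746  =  1245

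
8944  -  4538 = 4406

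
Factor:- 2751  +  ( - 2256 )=- 3^1*1669^1 = -5007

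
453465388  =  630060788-176595400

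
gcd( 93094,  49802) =2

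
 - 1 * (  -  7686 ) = 7686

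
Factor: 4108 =2^2*13^1 * 79^1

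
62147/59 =1053 + 20/59 = 1053.34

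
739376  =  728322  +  11054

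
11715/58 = 201 + 57/58=201.98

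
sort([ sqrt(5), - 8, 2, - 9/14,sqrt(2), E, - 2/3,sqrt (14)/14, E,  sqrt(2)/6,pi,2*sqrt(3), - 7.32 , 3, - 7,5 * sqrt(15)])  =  [ - 8, - 7.32, - 7, - 2/3, - 9/14, sqrt( 2 ) /6,  sqrt(14)/14,sqrt( 2) , 2,sqrt( 5),E,E, 3, pi,2*sqrt (3),5 * sqrt(15 )]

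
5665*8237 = 46662605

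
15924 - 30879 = -14955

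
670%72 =22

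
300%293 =7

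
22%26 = 22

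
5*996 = 4980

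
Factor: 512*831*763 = 324635136=2^9*3^1*7^1*109^1*277^1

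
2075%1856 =219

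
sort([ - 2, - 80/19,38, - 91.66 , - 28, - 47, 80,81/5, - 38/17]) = [ - 91.66,-47, - 28, - 80/19, - 38/17, - 2,  81/5,38,  80 ]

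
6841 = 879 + 5962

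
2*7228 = 14456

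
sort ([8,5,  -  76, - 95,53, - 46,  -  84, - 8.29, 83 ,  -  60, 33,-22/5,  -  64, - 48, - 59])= [ - 95, - 84,-76,- 64,-60,  -  59,- 48, - 46, - 8.29, - 22/5,5 , 8,33, 53,83]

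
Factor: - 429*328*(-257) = 36162984 = 2^3*3^1*11^1*13^1*41^1*257^1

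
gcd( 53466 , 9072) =42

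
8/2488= 1/311 =0.00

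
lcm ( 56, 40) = 280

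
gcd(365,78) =1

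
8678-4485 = 4193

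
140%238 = 140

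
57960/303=191 +29/101 = 191.29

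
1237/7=1237/7= 176.71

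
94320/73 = 94320/73 = 1292.05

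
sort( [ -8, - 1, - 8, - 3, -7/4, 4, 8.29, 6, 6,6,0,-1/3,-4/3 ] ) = [ - 8, - 8,-3, - 7/4, -4/3, - 1, - 1/3 , 0, 4,6,  6,6, 8.29]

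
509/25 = 509/25 =20.36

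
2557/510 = 2557/510 = 5.01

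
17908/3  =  5969 + 1/3 = 5969.33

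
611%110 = 61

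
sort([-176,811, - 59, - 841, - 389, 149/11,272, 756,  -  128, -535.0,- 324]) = [  -  841, - 535.0, - 389, - 324, - 176, - 128, - 59,149/11,272,756,811]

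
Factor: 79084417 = 487^1*162391^1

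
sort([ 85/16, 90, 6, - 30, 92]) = [ - 30, 85/16,6, 90,92 ]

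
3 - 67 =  - 64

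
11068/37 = 11068/37 = 299.14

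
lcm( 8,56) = 56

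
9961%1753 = 1196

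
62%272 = 62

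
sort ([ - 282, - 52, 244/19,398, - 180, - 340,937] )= [ - 340, - 282  , - 180, - 52, 244/19,  398 , 937]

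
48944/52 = 12236/13 = 941.23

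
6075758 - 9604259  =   - 3528501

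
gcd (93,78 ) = 3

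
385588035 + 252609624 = 638197659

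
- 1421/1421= -1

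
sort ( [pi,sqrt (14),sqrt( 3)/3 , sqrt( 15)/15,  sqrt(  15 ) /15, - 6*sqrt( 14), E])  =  [-6*sqrt(14),sqrt( 15)/15, sqrt( 15) /15,sqrt( 3) /3, E,pi,sqrt( 14)]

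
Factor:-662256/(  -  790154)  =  331128/395077 = 2^3*3^4*7^1*73^1*461^ (  -  1)*857^(  -  1 )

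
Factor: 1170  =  2^1*3^2*5^1*13^1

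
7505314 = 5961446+1543868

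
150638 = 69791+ 80847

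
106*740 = 78440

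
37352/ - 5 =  - 7471 + 3/5= -  7470.40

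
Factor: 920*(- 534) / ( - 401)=491280/401= 2^4*3^1*5^1*23^1*89^1 * 401^( - 1) 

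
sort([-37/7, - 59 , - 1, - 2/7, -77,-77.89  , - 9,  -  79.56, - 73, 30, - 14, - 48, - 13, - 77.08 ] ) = [ - 79.56,  -  77.89,-77.08, - 77, - 73 , - 59,-48  ,-14,- 13, - 9, -37/7 ,-1 , - 2/7,30 ] 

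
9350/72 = 4675/36=   129.86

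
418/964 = 209/482= 0.43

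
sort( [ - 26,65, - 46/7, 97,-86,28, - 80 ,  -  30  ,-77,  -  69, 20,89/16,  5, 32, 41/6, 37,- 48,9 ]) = [ - 86,  -  80, - 77, - 69,- 48, - 30,-26, - 46/7,5, 89/16, 41/6, 9, 20,28, 32,  37, 65,97 ]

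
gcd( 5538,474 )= 6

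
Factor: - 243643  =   - 243643^1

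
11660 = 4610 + 7050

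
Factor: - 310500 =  - 2^2 * 3^3 * 5^3*23^1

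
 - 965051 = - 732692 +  - 232359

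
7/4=7/4 = 1.75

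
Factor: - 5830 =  - 2^1*5^1*11^1*53^1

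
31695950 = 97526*325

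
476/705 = 476/705 = 0.68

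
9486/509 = 9486/509  =  18.64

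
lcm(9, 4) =36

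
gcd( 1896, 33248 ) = 8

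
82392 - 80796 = 1596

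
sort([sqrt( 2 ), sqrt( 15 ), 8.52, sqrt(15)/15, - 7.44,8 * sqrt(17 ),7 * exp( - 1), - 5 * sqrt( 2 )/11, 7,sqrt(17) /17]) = [ - 7.44,-5*sqrt (2) /11, sqrt (17 ) /17, sqrt ( 15 )/15, sqrt( 2), 7*exp( - 1), sqrt(15 ),7, 8.52, 8  *  sqrt(17) ]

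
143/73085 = 143/73085 = 0.00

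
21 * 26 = 546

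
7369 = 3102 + 4267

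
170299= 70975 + 99324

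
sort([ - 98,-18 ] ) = [  -  98, - 18]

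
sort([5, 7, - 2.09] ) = [-2.09,5, 7 ] 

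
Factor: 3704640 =2^6*3^1 * 5^1 * 17^1*227^1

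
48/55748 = 12/13937 = 0.00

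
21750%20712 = 1038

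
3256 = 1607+1649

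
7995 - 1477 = 6518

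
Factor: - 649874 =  - 2^1*293^1*1109^1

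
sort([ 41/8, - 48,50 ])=[  -  48, 41/8 , 50]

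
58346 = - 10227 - -68573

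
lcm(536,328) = 21976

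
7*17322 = 121254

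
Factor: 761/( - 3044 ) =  - 1/4= -2^( - 2)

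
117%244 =117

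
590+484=1074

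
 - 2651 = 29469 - 32120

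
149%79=70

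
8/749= 8/749 = 0.01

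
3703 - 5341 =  - 1638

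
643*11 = 7073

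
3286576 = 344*9554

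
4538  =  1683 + 2855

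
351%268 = 83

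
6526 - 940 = 5586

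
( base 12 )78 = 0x5c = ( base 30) 32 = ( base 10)92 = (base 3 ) 10102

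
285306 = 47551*6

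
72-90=-18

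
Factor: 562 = 2^1*281^1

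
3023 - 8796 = -5773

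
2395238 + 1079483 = 3474721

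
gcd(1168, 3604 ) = 4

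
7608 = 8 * 951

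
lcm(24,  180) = 360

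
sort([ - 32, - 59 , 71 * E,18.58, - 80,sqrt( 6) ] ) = [ - 80, - 59,-32, sqrt( 6),18.58  ,  71* E ]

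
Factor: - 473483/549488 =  - 841/976 = -  2^( - 4 )*29^2*61^(-1)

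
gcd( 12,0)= 12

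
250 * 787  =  196750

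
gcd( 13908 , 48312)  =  732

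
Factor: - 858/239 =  -2^1*3^1*11^1*13^1*239^(-1)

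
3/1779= 1/593  =  0.00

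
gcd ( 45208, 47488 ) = 8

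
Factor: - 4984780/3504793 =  - 2^2*5^1*41^1 * 6079^1*3504793^( - 1 )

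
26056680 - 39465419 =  - 13408739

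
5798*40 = 231920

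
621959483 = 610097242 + 11862241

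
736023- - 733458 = 1469481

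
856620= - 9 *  ( - 95180 )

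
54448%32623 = 21825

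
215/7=30 + 5/7= 30.71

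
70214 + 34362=104576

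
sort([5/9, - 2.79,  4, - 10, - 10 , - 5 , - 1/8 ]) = [-10, - 10,- 5, - 2.79, - 1/8, 5/9,4 ]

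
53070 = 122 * 435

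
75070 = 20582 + 54488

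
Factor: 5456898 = 2^1*3^2*17^2*1049^1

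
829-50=779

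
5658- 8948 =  - 3290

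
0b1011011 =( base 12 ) 77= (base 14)67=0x5B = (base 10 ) 91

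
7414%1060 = 1054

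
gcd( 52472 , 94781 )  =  1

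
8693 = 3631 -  - 5062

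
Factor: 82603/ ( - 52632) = - 2^( - 3 )*3^( - 2)*113^1 = - 113/72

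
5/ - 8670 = -1+1733/1734  =  -0.00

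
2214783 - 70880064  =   - 68665281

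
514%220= 74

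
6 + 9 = 15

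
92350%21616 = 5886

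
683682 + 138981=822663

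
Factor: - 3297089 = -19^1*173531^1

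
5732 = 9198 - 3466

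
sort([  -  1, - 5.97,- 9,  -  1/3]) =[ - 9, - 5.97, - 1, - 1/3]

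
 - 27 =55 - 82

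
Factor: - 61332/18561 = - 76/23  =  - 2^2*19^1*23^( - 1 ) 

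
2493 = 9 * 277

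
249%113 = 23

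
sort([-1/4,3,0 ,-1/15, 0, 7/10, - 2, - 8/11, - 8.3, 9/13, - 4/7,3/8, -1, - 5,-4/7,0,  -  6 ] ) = [  -  8.3, - 6, - 5, - 2,-1, - 8/11, - 4/7,  -  4/7, - 1/4, - 1/15,  0, 0,0, 3/8, 9/13, 7/10, 3 ]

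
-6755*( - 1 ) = 6755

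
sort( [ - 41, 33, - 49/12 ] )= [-41,  -  49/12,33 ]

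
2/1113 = 2/1113 =0.00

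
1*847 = 847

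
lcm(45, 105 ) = 315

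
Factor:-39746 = -2^1*7^1*17^1*167^1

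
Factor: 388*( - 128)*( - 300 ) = 14899200 = 2^11*3^1*5^2 * 97^1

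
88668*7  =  620676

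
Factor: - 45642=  -2^1*3^1*7607^1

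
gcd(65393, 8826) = 1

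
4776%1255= 1011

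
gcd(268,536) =268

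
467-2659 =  - 2192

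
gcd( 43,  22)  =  1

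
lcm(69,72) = 1656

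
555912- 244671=311241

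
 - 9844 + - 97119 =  - 106963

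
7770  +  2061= 9831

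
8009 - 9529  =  -1520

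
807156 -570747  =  236409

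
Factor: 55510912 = 2^7*433679^1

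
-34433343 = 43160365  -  77593708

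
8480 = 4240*2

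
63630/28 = 4545/2 = 2272.50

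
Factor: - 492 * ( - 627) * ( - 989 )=- 305090676 = - 2^2 * 3^2*11^1 * 19^1*23^1 * 41^1*43^1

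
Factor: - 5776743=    -3^1* 7^1*275083^1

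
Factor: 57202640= 2^4*5^1*11^1*65003^1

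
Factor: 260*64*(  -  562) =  - 2^9*5^1*13^1*281^1 = - 9351680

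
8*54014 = 432112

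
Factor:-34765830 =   -  2^1*3^2* 5^1*11^1*35117^1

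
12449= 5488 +6961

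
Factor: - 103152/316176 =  - 307/941 = - 307^1*941^( - 1 ) 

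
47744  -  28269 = 19475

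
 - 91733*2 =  - 183466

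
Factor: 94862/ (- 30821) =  - 2^1*7^ ( - 2)*17^( - 1)*37^ ( - 1)*47431^1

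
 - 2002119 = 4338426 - 6340545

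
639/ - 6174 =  - 71/686 = - 0.10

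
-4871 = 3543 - 8414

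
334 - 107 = 227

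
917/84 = 10 + 11/12 = 10.92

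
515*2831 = 1457965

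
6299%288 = 251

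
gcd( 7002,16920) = 18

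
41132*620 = 25501840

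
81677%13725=13052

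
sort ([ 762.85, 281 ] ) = [281 , 762.85 ]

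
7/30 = 7/30 = 0.23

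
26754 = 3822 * 7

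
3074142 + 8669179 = 11743321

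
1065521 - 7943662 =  - 6878141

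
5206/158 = 2603/79 =32.95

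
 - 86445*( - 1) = 86445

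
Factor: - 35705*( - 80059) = 5^1*7^1*37^1*193^1*11437^1 = 2858506595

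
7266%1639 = 710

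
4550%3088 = 1462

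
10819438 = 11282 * 959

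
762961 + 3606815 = 4369776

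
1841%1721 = 120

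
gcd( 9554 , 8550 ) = 2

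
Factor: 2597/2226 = 7/6 = 2^(  -  1) *3^( - 1 ) * 7^1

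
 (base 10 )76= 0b1001100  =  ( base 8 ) 114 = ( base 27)2M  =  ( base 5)301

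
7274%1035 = 29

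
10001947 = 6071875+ 3930072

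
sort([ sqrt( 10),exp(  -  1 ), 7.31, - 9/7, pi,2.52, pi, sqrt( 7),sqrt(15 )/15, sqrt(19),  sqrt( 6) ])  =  [ - 9/7,sqrt( 15 )/15, exp( - 1 ), sqrt( 6),2.52,sqrt( 7 ), pi, pi, sqrt(10 ), sqrt( 19) , 7.31 ] 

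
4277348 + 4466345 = 8743693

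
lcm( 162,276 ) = 7452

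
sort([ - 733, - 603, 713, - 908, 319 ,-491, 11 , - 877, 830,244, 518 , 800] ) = [ - 908, - 877, - 733,-603, - 491, 11, 244, 319,518, 713, 800, 830]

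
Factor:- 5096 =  - 2^3*7^2*13^1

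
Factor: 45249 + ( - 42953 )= 2296 = 2^3*7^1 *41^1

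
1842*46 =84732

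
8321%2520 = 761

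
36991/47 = 36991/47= 787.04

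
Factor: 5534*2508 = 13879272 =2^3*3^1*11^1*19^1*2767^1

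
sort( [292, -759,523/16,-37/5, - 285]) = [ - 759,-285,  -  37/5,523/16,292] 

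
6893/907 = 6893/907 = 7.60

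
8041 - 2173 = 5868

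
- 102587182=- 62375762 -40211420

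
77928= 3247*24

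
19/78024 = 19/78024 = 0.00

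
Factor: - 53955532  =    -  2^2*137^1*98459^1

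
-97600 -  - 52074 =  - 45526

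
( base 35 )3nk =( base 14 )18d6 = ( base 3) 20011200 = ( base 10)4500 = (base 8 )10624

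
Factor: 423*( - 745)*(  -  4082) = 2^1*3^2*5^1*13^1*47^1*149^1*157^1  =  1286381070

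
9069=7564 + 1505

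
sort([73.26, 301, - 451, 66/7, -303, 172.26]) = [ - 451,-303, 66/7, 73.26,172.26,  301]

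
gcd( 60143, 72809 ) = 1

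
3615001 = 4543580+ -928579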